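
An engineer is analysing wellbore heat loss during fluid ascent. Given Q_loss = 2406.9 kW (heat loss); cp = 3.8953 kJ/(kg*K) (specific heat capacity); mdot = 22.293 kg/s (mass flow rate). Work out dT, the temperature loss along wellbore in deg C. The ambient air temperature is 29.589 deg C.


dT = Q_loss / (mdot * cp)
dT = 2406.9 / (22.293 * 3.8953)
dT = 27.71715 K
Convert (temperature difference, 1 K = 1 deg C): 27.71715 K = 27.71715 deg C
dT = 27.717 deg C


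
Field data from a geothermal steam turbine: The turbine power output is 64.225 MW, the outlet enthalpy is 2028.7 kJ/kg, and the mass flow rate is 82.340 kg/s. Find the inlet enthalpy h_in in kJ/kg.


h_in = h_out + P * 1000 / mdot
h_in = 2028.7 + 64.225 * 1000 / 82.340
h_in = 2808.7 kJ/kg


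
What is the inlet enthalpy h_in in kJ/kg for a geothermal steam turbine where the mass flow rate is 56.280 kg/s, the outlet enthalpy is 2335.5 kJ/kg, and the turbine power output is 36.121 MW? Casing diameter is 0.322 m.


h_in = h_out + P * 1000 / mdot
h_in = 2335.5 + 36.121 * 1000 / 56.280
h_in = 2977.3 kJ/kg


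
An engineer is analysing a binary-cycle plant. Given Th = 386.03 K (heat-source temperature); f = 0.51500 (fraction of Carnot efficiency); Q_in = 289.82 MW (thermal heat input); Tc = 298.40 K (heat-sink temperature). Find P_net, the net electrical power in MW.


Step 1: eta = (1 - Tc/Th)*f = (1 - 298.4/386.03)*0.515 = 0.1169066
Step 2: P_net = eta * Q_in = 0.1169066 * 289.82 = 33.882 MW
P_net = 33.882 MW


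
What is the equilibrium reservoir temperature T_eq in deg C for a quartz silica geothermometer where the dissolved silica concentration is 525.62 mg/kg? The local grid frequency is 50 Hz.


T_eq = 1309 / (5.19 - log10(SiO2)) - 273.15
T_eq = 1309 / (5.19 - log10(525.62)) - 273.15
T_eq = 256.95 deg C


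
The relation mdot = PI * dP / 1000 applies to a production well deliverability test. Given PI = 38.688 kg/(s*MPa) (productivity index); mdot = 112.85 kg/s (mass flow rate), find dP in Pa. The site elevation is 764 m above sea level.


dP = mdot * 1000 / PI
dP = 112.85 * 1000 / 38.688
dP = 2916.925 kPa
Convert: 2916.925 kPa * 1000.0 = 2.9169e+06 Pa
dP = 2.9169e+06 Pa


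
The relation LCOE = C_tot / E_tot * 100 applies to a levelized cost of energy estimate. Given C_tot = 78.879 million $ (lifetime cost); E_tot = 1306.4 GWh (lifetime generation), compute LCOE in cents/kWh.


LCOE = C_tot / E_tot * 100
LCOE = 78.879 / 1306.4 * 100
LCOE = 6.0379 cents/kWh


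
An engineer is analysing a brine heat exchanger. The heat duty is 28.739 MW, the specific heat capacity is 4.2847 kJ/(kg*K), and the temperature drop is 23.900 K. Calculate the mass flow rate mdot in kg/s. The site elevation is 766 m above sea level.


mdot = Q * 1000 / (cp * dT)
mdot = 28.739 * 1000 / (4.2847 * 23.900)
mdot = 280.64 kg/s


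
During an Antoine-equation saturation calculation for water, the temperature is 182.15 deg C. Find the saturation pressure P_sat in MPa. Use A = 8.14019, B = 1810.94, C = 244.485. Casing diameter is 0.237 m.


P_sat = 10^(A - B/(C + T)) / 760 * 0.101325
P_sat = 10^(8.14019 - 1810.94/(244.485 + 182.15)) / 760 * 0.101325
P_sat = 1.0481 MPa


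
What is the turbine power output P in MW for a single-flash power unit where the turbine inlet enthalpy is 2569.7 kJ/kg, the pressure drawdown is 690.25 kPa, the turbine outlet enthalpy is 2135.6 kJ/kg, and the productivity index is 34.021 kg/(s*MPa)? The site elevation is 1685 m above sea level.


Step 1: mdot = PI * dP / 1000 = 34.021 * 690.25 / 1000 = 23.48300 kg/s
Step 2: P = mdot*(h_in - h_out)/1000 = 23.48300*(2569.7 - 2135.6)/1000 = 10.194 MW
P = 10.194 MW


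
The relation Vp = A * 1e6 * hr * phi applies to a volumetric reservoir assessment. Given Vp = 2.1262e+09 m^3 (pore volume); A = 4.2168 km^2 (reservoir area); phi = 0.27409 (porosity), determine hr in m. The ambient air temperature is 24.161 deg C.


hr = Vp / (A * 1e6 * phi)
hr = 2.1262e+09 / (4.2168 * 1e6 * 0.27409)
hr = 1839.6 m


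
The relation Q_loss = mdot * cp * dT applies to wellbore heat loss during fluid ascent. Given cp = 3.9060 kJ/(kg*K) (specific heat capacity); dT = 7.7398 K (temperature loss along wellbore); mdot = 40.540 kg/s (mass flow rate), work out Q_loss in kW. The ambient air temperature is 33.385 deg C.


Q_loss = mdot * cp * dT
Q_loss = 40.540 * 3.9060 * 7.7398
Q_loss = 1225.6 kW


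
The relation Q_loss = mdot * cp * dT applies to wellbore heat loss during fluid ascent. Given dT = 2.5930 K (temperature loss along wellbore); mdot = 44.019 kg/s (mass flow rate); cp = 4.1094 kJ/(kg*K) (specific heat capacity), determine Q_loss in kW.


Q_loss = mdot * cp * dT
Q_loss = 44.019 * 4.1094 * 2.5930
Q_loss = 469.05 kW


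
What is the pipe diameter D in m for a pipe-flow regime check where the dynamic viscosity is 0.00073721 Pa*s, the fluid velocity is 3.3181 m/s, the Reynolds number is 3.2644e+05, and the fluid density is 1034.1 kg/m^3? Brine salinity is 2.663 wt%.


D = Re * mu / (rho * vel)
D = 3.2644e+05 * 0.00073721 / (1034.1 * 3.3181)
D = 0.070136 m


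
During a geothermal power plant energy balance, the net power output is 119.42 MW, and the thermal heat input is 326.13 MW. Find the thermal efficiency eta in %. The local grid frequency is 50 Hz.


eta = W_net / Q_in * 100
eta = 119.42 / 326.13 * 100
eta = 36.617 %


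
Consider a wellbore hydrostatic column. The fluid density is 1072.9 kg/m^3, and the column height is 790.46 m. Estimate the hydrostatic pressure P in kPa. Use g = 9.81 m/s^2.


P = rho * g * h / 1e6
P = 1072.9 * 9.81 * 790.46 / 1e6
P = 8.319709 MPa
Convert: 8.319709 MPa * 1000.0 = 8319.7 kPa
P = 8319.7 kPa


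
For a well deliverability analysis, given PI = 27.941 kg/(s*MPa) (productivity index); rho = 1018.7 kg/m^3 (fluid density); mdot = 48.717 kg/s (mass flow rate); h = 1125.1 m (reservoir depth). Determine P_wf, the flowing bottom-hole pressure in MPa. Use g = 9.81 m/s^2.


Step 1: P_i = rho*g*h/1e6 = 1018.7*9.81*1125.1/1e6 = 11.24363 MPa
Step 2: P_wf = P_i - mdot/PI = 11.24363 - 48.717/27.941 = 9.5001 MPa
P_wf = 9.5001 MPa


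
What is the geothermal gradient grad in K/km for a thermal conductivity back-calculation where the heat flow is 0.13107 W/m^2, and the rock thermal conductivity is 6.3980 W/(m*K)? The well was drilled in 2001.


grad = q / k * 1000
grad = 0.13107 / 6.3980 * 1000
grad = 20.48609 deg C/km
Convert: 20.48609 deg C/km * 1.0 = 20.486 K/km
grad = 20.486 K/km


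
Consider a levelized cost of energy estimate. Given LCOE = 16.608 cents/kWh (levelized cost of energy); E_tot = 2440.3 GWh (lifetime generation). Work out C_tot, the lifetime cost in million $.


C_tot = LCOE / 100 * E_tot
C_tot = 16.608 / 100 * 2440.3
C_tot = 405.29 million $


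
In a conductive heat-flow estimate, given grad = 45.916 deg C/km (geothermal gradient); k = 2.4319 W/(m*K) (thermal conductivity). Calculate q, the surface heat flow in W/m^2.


q = k * grad / 1000
q = 2.4319 * 45.916 / 1000
q = 0.11166 W/m^2


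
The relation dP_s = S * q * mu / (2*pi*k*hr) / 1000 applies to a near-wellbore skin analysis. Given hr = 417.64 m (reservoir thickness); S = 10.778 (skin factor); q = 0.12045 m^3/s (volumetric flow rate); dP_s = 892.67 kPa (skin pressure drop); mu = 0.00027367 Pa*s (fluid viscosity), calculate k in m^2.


k = S*q*mu / (2*pi*dP_s*1000*hr)
k = 10.778*0.12045*0.00027367 / (2*pi*892.67*1000*417.64)
k = 1.5167e-13 m^2


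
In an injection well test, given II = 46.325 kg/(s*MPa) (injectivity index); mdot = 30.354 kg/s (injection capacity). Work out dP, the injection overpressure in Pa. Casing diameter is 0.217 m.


dP = mdot * 1000 / II
dP = 30.354 * 1000 / 46.325
dP = 655.2402 kPa
Convert: 655.2402 kPa * 1000.0 = 6.5524e+05 Pa
dP = 6.5524e+05 Pa


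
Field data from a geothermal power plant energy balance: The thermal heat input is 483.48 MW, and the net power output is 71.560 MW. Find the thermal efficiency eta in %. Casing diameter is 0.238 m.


eta = W_net / Q_in * 100
eta = 71.560 / 483.48 * 100
eta = 14.801 %


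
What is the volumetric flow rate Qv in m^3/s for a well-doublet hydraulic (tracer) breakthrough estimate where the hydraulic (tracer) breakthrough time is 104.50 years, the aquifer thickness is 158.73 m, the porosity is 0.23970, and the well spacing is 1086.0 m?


Qv = pi*hr*phi*L^2 / (3*t_bt*365.25*86400)
Qv = pi*158.73*0.23970*1086.0^2 / (3*104.50*365.25*86400)
Qv = 0.014249 m^3/s


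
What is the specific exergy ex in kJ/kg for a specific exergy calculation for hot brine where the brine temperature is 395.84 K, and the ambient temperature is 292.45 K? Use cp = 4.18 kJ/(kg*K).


ex = cp * ((T_b - T_0) - T_0 * ln(T_b/T_0))
ex = 4.18 * ((395.84 - 292.45) - 292.45 * ln(395.84/292.45))
ex = 62.117 kJ/kg


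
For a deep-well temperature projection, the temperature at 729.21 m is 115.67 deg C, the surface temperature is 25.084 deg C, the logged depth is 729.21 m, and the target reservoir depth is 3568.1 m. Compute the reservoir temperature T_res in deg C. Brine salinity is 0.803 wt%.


Step 1: grad = (T_d1 - T_surf)/d1 * 1000 = (115.67 - 25.084)/729.21 * 1000 = 124.2248 deg C/km
Step 2: T_res = T_surf + grad*d2/1000 = 25.084 + 124.2248*3568.1/1000 = 468.33 deg C
T_res = 468.33 deg C


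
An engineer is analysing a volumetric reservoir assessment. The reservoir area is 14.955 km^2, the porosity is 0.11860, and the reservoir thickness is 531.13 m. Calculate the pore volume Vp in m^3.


Vp = A * 1e6 * hr * phi
Vp = 14.955 * 1e6 * 531.13 * 0.11860
Vp = 9.4205e+08 m^3


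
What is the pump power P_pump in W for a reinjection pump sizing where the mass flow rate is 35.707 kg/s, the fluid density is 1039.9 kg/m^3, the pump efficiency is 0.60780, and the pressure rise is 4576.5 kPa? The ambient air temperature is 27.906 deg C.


P_pump = mdot * dP / (rho * eta)
P_pump = 35.707 * 4576.5 / (1039.9 * 0.60780)
P_pump = 258.5441 kW
Convert: 258.5441 kW * 1000.0 = 2.5854e+05 W
P_pump = 2.5854e+05 W


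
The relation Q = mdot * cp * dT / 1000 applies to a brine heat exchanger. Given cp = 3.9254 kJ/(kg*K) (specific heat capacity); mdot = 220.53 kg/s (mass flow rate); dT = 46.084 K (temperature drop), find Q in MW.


Q = mdot * cp * dT / 1000
Q = 220.53 * 3.9254 * 46.084 / 1000
Q = 39.893 MW


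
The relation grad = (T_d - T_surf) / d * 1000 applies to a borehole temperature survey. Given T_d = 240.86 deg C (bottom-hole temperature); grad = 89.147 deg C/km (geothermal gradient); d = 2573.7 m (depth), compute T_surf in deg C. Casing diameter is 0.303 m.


T_surf = T_d - grad * d / 1000
T_surf = 240.86 - 89.147 * 2573.7 / 1000
T_surf = 11.422 deg C


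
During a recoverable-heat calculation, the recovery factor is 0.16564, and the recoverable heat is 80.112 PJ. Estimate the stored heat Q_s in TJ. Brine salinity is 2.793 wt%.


Q_s = Q_rec / RF
Q_s = 80.112 / 0.16564
Q_s = 483.6513 PJ
Convert: 483.6513 PJ * 1000.0 = 4.8365e+05 TJ
Q_s = 4.8365e+05 TJ


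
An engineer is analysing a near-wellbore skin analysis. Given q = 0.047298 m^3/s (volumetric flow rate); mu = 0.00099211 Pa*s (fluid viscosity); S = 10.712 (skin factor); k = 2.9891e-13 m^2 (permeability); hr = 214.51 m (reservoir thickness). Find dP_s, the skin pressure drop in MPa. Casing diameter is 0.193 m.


dP_s = S * q * mu / (2*pi*k*hr) / 1000
dP_s = 10.712 * 0.047298 * 0.00099211 / (2*pi*2.9891e-13*214.51) / 1000
dP_s = 1247.686 kPa
Convert: 1247.686 kPa * 0.001 = 1.2477 MPa
dP_s = 1.2477 MPa


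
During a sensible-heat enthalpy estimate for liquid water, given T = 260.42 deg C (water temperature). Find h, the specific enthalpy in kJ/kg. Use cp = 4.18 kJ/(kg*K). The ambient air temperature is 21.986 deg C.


h = cp * T
h = 4.18 * 260.42
h = 1088.6 kJ/kg


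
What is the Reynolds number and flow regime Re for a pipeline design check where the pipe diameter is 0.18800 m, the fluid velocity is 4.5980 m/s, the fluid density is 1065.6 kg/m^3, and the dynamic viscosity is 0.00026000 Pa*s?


Step 1: Re = rho*vel*D/mu = 1065.6*4.598*0.188/0.00026 = 3.5428e+06
Step 2: Re = 3.5428e+06 > 4000, so flow is turbulent.
Re = 3.5428e+06 (turbulent)


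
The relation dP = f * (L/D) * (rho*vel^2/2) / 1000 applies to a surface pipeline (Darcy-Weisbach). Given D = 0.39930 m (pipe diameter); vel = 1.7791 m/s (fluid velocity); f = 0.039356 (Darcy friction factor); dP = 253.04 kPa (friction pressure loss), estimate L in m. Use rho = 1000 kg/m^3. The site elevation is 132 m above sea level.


L = dP*1000*D / (f*rho*vel^2/2)
L = 253.04*1000*0.39930 / (0.039356*1000*1.7791^2/2)
L = 1622.2 m


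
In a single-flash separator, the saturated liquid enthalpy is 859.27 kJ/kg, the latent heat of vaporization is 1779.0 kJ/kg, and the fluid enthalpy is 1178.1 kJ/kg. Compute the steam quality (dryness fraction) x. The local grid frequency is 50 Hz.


x = (h - hf) / hfg
x = (1178.1 - 859.27) / 1779.0
x = 0.17922


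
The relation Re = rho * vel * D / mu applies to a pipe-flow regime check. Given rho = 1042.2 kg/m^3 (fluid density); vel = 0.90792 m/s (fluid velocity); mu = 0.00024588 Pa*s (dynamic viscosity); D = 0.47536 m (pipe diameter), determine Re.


Re = rho * vel * D / mu
Re = 1042.2 * 0.90792 * 0.47536 / 0.00024588
Re = 1.8294e+06


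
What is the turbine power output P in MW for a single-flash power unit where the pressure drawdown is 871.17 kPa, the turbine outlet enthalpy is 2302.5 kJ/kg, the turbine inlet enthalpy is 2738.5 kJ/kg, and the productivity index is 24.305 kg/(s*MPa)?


Step 1: mdot = PI * dP / 1000 = 24.305 * 871.17 / 1000 = 21.17379 kg/s
Step 2: P = mdot*(h_in - h_out)/1000 = 21.17379*(2738.5 - 2302.5)/1000 = 9.2318 MW
P = 9.2318 MW


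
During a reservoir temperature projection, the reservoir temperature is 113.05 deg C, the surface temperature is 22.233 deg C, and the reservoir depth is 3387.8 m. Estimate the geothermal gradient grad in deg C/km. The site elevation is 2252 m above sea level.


grad = (T_res - T_surf) / d * 1000
grad = (113.05 - 22.233) / 3387.8 * 1000
grad = 26.807 deg C/km


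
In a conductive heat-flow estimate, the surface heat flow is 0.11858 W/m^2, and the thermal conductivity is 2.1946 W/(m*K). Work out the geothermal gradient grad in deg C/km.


grad = q * 1000 / k
grad = 0.11858 * 1000 / 2.1946
grad = 54.033 deg C/km


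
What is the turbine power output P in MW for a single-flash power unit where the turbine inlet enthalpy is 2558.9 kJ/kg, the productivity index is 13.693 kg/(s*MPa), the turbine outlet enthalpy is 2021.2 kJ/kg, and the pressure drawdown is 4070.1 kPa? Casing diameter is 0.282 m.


Step 1: mdot = PI * dP / 1000 = 13.693 * 4070.1 / 1000 = 55.73188 kg/s
Step 2: P = mdot*(h_in - h_out)/1000 = 55.73188*(2558.9 - 2021.2)/1000 = 29.967 MW
P = 29.967 MW


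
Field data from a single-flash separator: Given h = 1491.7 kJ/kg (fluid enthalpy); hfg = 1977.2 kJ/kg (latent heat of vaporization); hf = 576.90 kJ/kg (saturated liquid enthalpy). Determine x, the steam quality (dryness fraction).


x = (h - hf) / hfg
x = (1491.7 - 576.90) / 1977.2
x = 0.46267


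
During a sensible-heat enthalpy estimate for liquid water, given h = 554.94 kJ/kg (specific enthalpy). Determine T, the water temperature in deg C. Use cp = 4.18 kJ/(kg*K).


T = h / cp
T = 554.94 / 4.18
T = 132.76 deg C


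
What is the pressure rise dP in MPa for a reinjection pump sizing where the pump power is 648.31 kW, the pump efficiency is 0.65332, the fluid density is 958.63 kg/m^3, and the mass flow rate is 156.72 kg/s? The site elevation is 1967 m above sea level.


dP = P_pump * rho * eta / mdot
dP = 648.31 * 958.63 * 0.65332 / 156.72
dP = 2590.808 kPa
Convert: 2590.808 kPa * 0.001 = 2.5908 MPa
dP = 2.5908 MPa


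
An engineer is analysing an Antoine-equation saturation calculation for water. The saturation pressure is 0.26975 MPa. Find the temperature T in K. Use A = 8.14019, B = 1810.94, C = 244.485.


T = B / (A - log10(P_sat * 760 / 0.101325)) - C
T = 1810.94 / (8.14019 - log10(0.26975 * 760 / 0.101325)) - 244.485
T = 130.1304 deg C
Convert to K: 130.1304 + 273.15 = 403.28 K
T = 403.28 K


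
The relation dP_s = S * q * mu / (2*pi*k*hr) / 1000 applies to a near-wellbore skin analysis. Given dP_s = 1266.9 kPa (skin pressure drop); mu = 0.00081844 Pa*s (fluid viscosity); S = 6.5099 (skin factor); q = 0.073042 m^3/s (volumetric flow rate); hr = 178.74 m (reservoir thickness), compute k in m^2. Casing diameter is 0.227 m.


k = S*q*mu / (2*pi*dP_s*1000*hr)
k = 6.5099*0.073042*0.00081844 / (2*pi*1266.9*1000*178.74)
k = 2.7352e-13 m^2


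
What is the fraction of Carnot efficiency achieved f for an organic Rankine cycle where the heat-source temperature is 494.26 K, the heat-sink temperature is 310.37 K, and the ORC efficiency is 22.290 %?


f = (eta_orc/100) / (1 - Tc/Th)
f = (22.290/100) / (1 - 310.37/494.26)
f = 0.59911


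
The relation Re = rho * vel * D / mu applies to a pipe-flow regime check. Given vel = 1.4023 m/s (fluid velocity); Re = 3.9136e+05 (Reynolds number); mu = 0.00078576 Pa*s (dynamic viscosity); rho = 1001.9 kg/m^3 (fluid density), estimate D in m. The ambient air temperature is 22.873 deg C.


D = Re * mu / (rho * vel)
D = 3.9136e+05 * 0.00078576 / (1001.9 * 1.4023)
D = 0.21888 m


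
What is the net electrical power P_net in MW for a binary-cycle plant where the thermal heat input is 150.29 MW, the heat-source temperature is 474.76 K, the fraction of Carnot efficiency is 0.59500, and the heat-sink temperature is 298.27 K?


Step 1: eta = (1 - Tc/Th)*f = (1 - 298.27/474.76)*0.595 = 0.2211887
Step 2: P_net = eta * Q_in = 0.2211887 * 150.29 = 33.242 MW
P_net = 33.242 MW


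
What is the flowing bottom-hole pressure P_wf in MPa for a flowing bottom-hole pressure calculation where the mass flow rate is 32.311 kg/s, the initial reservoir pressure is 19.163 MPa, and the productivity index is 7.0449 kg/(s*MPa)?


P_wf = P_i - mdot / PI
P_wf = 19.163 - 32.311 / 7.0449
P_wf = 14.577 MPa


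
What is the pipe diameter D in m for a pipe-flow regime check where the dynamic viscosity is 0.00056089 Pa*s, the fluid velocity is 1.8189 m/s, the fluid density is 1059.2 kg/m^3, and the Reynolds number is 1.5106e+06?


D = Re * mu / (rho * vel)
D = 1.5106e+06 * 0.00056089 / (1059.2 * 1.8189)
D = 0.43978 m


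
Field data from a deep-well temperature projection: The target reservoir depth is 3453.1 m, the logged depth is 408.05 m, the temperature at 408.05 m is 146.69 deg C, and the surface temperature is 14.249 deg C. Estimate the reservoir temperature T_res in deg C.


Step 1: grad = (T_d1 - T_surf)/d1 * 1000 = (146.69 - 14.249)/408.05 * 1000 = 324.5705 deg C/km
Step 2: T_res = T_surf + grad*d2/1000 = 14.249 + 324.5705*3453.1/1000 = 1135.0 deg C
T_res = 1135.0 deg C


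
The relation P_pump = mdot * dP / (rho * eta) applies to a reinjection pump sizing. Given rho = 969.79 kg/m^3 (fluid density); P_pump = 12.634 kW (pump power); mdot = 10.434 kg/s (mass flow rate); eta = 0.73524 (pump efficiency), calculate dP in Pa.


dP = P_pump * rho * eta / mdot
dP = 12.634 * 969.79 * 0.73524 / 10.434
dP = 863.3698 kPa
Convert: 863.3698 kPa * 1000.0 = 8.6337e+05 Pa
dP = 8.6337e+05 Pa


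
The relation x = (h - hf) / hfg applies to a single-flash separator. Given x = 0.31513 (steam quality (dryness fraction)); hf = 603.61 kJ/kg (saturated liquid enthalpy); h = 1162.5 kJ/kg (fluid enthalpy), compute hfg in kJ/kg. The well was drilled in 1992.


hfg = (h - hf) / x
hfg = (1162.5 - 603.61) / 0.31513
hfg = 1773.5 kJ/kg


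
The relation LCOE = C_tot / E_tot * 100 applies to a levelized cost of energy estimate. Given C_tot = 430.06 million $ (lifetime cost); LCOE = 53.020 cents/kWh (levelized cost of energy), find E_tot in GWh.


E_tot = C_tot / LCOE * 100
E_tot = 430.06 / 53.020 * 100
E_tot = 811.13 GWh


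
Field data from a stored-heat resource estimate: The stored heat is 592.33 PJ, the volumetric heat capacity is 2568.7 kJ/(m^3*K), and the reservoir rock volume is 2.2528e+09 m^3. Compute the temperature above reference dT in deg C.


dT = Q_s * 1e12 / (Vr * rhoc)
dT = 592.33 * 1e12 / (2.2528e+09 * 2568.7)
dT = 102.3594 K
Convert (temperature difference, 1 K = 1 deg C): 102.3594 K = 102.3594 deg C
dT = 102.36 deg C


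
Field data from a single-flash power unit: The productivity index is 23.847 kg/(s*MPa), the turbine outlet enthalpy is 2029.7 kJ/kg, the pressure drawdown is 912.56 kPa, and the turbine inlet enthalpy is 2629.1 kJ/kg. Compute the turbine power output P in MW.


Step 1: mdot = PI * dP / 1000 = 23.847 * 912.56 / 1000 = 21.76182 kg/s
Step 2: P = mdot*(h_in - h_out)/1000 = 21.76182*(2629.1 - 2029.7)/1000 = 13.044 MW
P = 13.044 MW


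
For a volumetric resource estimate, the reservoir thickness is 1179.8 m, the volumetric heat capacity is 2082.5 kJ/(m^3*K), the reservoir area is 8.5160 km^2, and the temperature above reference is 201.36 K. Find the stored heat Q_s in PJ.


Step 1: Vr = A*1e6*hr = 8.516*1e6*1179.8 = 1.004718e+10 m^3
Step 2: Q_s = Vr*rhoc*dT/1e12 = 1.004718e+10*2082.5*201.36/1e12 = 4213.1 PJ
Q_s = 4213.1 PJ


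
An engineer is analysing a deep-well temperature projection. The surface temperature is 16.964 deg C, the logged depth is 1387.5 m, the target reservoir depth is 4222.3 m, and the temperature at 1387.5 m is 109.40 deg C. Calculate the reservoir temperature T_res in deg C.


Step 1: grad = (T_d1 - T_surf)/d1 * 1000 = (109.4 - 16.964)/1387.5 * 1000 = 66.62054 deg C/km
Step 2: T_res = T_surf + grad*d2/1000 = 16.964 + 66.62054*4222.3/1000 = 298.26 deg C
T_res = 298.26 deg C


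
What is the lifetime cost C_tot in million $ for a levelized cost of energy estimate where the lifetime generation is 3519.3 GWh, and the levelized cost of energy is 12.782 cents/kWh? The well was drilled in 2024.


C_tot = LCOE / 100 * E_tot
C_tot = 12.782 / 100 * 3519.3
C_tot = 449.84 million $


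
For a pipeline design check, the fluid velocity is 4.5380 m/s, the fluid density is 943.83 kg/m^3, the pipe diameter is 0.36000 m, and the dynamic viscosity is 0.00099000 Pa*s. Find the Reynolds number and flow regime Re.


Step 1: Re = rho*vel*D/mu = 943.83*4.538*0.36/0.00099 = 1.5575e+06
Step 2: Re = 1.5575e+06 > 4000, so flow is turbulent.
Re = 1.5575e+06 (turbulent)


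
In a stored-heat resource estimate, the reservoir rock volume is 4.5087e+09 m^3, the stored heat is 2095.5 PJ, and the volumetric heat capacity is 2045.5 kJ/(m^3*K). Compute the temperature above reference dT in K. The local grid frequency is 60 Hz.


dT = Q_s * 1e12 / (Vr * rhoc)
dT = 2095.5 * 1e12 / (4.5087e+09 * 2045.5)
dT = 227.21 K


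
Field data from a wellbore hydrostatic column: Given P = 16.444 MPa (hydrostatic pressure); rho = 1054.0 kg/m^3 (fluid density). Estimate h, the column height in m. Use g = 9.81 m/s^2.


h = P * 1e6 / (g * rho)
h = 16.444 * 1e6 / (9.81 * 1054.0)
h = 1590.4 m


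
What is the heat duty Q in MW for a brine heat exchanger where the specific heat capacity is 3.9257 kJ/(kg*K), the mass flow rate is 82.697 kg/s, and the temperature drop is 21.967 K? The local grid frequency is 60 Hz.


Q = mdot * cp * dT / 1000
Q = 82.697 * 3.9257 * 21.967 / 1000
Q = 7.1314 MW


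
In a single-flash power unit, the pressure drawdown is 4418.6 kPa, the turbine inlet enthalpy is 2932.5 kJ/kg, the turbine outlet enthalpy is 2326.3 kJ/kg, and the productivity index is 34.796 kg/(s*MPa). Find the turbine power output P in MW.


Step 1: mdot = PI * dP / 1000 = 34.796 * 4418.6 / 1000 = 153.7496 kg/s
Step 2: P = mdot*(h_in - h_out)/1000 = 153.7496*(2932.5 - 2326.3)/1000 = 93.203 MW
P = 93.203 MW


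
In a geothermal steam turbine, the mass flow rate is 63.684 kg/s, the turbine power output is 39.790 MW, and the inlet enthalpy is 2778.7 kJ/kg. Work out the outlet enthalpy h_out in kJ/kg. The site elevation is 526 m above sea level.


h_out = h_in - P * 1000 / mdot
h_out = 2778.7 - 39.790 * 1000 / 63.684
h_out = 2153.9 kJ/kg


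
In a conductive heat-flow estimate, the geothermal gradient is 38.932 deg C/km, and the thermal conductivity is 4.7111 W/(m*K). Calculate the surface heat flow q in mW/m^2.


q = k * grad / 1000
q = 4.7111 * 38.932 / 1000
q = 0.1834125 W/m^2
Convert: 0.1834125 W/m^2 * 1000.0 = 183.41 mW/m^2
q = 183.41 mW/m^2


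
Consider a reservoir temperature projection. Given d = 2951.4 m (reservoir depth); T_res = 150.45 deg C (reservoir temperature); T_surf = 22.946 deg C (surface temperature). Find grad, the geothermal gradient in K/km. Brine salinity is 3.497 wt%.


grad = (T_res - T_surf) / d * 1000
grad = (150.45 - 22.946) / 2951.4 * 1000
grad = 43.20119 deg C/km
Convert: 43.20119 deg C/km * 1.0 = 43.201 K/km
grad = 43.201 K/km


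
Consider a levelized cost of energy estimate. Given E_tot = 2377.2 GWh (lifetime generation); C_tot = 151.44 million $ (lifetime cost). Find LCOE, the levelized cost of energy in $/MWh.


LCOE = C_tot / E_tot * 100
LCOE = 151.44 / 2377.2 * 100
LCOE = 6.370520 cents/kWh
Convert: 6.370520 cents/kWh * 10.0 = 63.705 $/MWh
LCOE = 63.705 $/MWh


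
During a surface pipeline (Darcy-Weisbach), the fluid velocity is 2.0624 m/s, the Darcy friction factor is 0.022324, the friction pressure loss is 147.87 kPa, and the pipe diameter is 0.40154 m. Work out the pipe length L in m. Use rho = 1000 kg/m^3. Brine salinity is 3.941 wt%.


L = dP*1000*D / (f*rho*vel^2/2)
L = 147.87*1000*0.40154 / (0.022324*1000*2.0624^2/2)
L = 1250.6 m


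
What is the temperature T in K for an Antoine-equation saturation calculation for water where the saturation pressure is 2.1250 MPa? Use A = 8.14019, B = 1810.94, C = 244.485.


T = B / (A - log10(P_sat * 760 / 0.101325)) - C
T = 1810.94 / (8.14019 - log10(2.1250 * 760 / 0.101325)) - 244.485
T = 215.4089 deg C
Convert to K: 215.4089 + 273.15 = 488.56 K
T = 488.56 K


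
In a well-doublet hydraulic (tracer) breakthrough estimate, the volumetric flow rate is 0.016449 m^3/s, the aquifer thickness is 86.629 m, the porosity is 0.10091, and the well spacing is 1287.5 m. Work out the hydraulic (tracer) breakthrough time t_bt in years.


t_bt = pi * hr * phi * L^2 / (3 * Qv) / (365.25*86400)
t_bt = pi * 86.629 * 0.10091 * 1287.5^2 / (3 * 0.016449) / (365.25*86400)
t_bt = 29.233 years


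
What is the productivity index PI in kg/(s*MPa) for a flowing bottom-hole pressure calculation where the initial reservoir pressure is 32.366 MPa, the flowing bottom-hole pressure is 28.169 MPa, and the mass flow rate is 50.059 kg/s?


PI = mdot / (P_i - P_wf)
PI = 50.059 / (32.366 - 28.169)
PI = 11.927 kg/(s*MPa)


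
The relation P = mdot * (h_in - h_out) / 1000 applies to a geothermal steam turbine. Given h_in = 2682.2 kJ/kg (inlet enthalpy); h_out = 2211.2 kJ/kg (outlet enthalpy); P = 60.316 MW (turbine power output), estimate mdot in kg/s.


mdot = P * 1000 / (h_in - h_out)
mdot = 60.316 * 1000 / (2682.2 - 2211.2)
mdot = 128.06 kg/s


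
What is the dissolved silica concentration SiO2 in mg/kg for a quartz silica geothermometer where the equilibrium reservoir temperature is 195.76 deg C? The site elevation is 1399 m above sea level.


SiO2 = 10^(5.19 - 1309/(T_eq + 273.15))
SiO2 = 10^(5.19 - 1309/(195.76 + 273.15))
SiO2 = 250.28 mg/kg


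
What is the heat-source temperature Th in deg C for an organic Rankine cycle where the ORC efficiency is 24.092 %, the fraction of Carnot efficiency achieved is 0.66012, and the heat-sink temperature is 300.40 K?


Th = Tc / (1 - (eta_orc/100)/f)
Th = 300.40 / (1 - (24.092/100)/0.66012)
Th = 473.0440 K
Convert to deg C: 473.0440 - 273.15 = 199.89 deg C
Th = 199.89 deg C


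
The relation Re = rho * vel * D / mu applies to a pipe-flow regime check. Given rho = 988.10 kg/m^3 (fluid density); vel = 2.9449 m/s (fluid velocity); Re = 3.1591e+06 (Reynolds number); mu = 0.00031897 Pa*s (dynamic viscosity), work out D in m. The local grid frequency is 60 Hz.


D = Re * mu / (rho * vel)
D = 3.1591e+06 * 0.00031897 / (988.10 * 2.9449)
D = 0.34629 m


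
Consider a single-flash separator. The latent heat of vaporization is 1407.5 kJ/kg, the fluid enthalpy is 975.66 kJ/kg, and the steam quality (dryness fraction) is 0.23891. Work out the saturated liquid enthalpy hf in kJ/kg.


hf = h - x * hfg
hf = 975.66 - 0.23891 * 1407.5
hf = 639.39 kJ/kg


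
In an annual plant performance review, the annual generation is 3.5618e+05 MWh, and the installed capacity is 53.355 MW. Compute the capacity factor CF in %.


CF = E_a / (cap * 8760) * 100
CF = 3.5618e+05 / (53.355 * 8760) * 100
CF = 76.206 %


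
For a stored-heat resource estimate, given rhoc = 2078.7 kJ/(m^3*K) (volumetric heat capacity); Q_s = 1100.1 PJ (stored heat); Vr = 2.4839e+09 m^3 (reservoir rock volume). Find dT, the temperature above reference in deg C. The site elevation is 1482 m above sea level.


dT = Q_s * 1e12 / (Vr * rhoc)
dT = 1100.1 * 1e12 / (2.4839e+09 * 2078.7)
dT = 213.0621 K
Convert (temperature difference, 1 K = 1 deg C): 213.0621 K = 213.0621 deg C
dT = 213.06 deg C


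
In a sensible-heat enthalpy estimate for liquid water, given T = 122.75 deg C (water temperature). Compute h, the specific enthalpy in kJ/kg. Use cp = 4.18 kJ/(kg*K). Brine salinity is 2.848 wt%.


h = cp * T
h = 4.18 * 122.75
h = 513.09 kJ/kg


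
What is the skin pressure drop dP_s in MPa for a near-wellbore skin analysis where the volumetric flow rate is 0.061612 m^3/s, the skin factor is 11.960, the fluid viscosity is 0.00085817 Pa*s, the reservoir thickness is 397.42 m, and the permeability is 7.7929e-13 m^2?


dP_s = S * q * mu / (2*pi*k*hr) / 1000
dP_s = 11.960 * 0.061612 * 0.00085817 / (2*pi*7.7929e-13*397.42) / 1000
dP_s = 324.9684 kPa
Convert: 324.9684 kPa * 0.001 = 0.32497 MPa
dP_s = 0.32497 MPa


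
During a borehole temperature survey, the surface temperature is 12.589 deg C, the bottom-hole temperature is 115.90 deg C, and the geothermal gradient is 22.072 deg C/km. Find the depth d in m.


d = (T_d - T_surf) / grad * 1000
d = (115.90 - 12.589) / 22.072 * 1000
d = 4680.6 m


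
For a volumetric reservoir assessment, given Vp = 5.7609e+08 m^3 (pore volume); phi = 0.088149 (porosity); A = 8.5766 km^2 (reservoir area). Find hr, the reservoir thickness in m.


hr = Vp / (A * 1e6 * phi)
hr = 5.7609e+08 / (8.5766 * 1e6 * 0.088149)
hr = 762.00 m


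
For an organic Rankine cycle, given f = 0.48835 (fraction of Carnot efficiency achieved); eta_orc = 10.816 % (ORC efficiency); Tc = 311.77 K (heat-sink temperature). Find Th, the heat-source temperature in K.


Th = Tc / (1 - (eta_orc/100)/f)
Th = 311.77 / (1 - (10.816/100)/0.48835)
Th = 400.47 K


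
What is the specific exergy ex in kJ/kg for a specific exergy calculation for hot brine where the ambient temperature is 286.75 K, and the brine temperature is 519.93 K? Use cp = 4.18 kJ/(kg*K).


ex = cp * ((T_b - T_0) - T_0 * ln(T_b/T_0))
ex = 4.18 * ((519.93 - 286.75) - 286.75 * ln(519.93/286.75))
ex = 261.42 kJ/kg


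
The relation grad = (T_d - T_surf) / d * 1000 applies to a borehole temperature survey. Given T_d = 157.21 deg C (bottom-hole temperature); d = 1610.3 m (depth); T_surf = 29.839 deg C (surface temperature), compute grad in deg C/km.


grad = (T_d - T_surf) / d * 1000
grad = (157.21 - 29.839) / 1610.3 * 1000
grad = 79.098 deg C/km


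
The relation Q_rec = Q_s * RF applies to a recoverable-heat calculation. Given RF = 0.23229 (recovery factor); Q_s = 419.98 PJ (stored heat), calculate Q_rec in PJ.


Q_rec = Q_s * RF
Q_rec = 419.98 * 0.23229
Q_rec = 97.557 PJ


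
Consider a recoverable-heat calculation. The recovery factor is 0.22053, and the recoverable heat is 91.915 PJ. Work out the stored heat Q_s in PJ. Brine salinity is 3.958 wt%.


Q_s = Q_rec / RF
Q_s = 91.915 / 0.22053
Q_s = 416.79 PJ


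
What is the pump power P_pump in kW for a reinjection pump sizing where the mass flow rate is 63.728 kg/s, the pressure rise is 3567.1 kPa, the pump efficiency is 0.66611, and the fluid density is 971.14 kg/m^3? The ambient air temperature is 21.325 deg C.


P_pump = mdot * dP / (rho * eta)
P_pump = 63.728 * 3567.1 / (971.14 * 0.66611)
P_pump = 351.41 kW


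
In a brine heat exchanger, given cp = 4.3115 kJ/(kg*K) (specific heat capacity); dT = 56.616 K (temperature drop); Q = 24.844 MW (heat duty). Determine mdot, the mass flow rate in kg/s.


mdot = Q * 1000 / (cp * dT)
mdot = 24.844 * 1000 / (4.3115 * 56.616)
mdot = 101.78 kg/s


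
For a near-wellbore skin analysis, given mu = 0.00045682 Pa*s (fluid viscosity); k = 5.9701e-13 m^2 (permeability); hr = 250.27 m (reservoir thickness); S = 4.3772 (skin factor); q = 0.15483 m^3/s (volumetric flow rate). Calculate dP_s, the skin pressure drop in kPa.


dP_s = S * q * mu / (2*pi*k*hr) / 1000
dP_s = 4.3772 * 0.15483 * 0.00045682 / (2*pi*5.9701e-13*250.27) / 1000
dP_s = 329.78 kPa


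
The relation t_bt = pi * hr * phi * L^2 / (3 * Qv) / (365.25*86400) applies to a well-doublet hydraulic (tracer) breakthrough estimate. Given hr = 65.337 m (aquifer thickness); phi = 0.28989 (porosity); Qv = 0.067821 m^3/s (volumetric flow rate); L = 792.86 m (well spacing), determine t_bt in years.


t_bt = pi * hr * phi * L^2 / (3 * Qv) / (365.25*86400)
t_bt = pi * 65.337 * 0.28989 * 792.86^2 / (3 * 0.067821) / (365.25*86400)
t_bt = 5.8257 years


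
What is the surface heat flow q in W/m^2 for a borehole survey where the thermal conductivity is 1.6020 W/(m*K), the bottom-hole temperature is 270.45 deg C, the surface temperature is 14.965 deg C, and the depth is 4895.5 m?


Step 1: grad = (T_d - T_surf)/d * 1000 = (270.45 - 14.965)/4895.5 * 1000 = 52.18772 deg C/km
Step 2: q = k * grad / 1000 = 1.602 * 52.18772 / 1000 = 0.083605 W/m^2
q = 0.083605 W/m^2


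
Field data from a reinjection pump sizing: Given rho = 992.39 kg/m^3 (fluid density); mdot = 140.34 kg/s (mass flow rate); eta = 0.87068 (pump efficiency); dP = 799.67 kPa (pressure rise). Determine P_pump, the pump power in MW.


P_pump = mdot * dP / (rho * eta)
P_pump = 140.34 * 799.67 / (992.39 * 0.87068)
P_pump = 129.8827 kW
Convert: 129.8827 kW * 0.001 = 0.12988 MW
P_pump = 0.12988 MW


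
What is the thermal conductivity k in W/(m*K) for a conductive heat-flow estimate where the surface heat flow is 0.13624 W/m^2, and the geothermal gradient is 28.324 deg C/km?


k = q * 1000 / grad
k = 0.13624 * 1000 / 28.324
k = 4.8101 W/(m*K)


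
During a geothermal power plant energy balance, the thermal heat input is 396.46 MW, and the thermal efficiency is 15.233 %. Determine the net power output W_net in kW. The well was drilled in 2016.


W_net = eta / 100 * Q_in
W_net = 15.233 / 100 * 396.46
W_net = 60.39275 MW
Convert: 60.39275 MW * 1000.0 = 60393 kW
W_net = 60393 kW


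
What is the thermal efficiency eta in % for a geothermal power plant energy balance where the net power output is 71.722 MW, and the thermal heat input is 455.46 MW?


eta = W_net / Q_in * 100
eta = 71.722 / 455.46 * 100
eta = 15.747 %


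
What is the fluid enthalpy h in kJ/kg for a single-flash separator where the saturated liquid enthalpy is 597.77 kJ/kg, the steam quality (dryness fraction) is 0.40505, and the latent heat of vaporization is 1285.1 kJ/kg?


h = hf + x * hfg
h = 597.77 + 0.40505 * 1285.1
h = 1118.3 kJ/kg


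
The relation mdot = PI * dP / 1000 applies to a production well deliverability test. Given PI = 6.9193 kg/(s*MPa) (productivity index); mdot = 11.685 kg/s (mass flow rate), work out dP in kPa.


dP = mdot * 1000 / PI
dP = 11.685 * 1000 / 6.9193
dP = 1688.8 kPa


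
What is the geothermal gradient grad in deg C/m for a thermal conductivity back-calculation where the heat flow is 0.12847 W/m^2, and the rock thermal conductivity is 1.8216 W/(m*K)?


grad = q / k * 1000
grad = 0.12847 / 1.8216 * 1000
grad = 70.52591 deg C/km
Convert: 70.52591 deg C/km * 0.001 = 0.070526 deg C/m
grad = 0.070526 deg C/m


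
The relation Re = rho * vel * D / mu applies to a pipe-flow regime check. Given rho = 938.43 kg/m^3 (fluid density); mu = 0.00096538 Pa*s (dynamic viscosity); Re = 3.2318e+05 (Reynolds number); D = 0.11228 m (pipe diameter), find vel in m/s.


vel = Re * mu / (rho * D)
vel = 3.2318e+05 * 0.00096538 / (938.43 * 0.11228)
vel = 2.9610 m/s


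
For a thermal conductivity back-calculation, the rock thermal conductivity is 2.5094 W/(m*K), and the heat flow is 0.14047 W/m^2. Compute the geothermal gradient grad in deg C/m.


grad = q / k * 1000
grad = 0.14047 / 2.5094 * 1000
grad = 55.97752 deg C/km
Convert: 55.97752 deg C/km * 0.001 = 0.055978 deg C/m
grad = 0.055978 deg C/m


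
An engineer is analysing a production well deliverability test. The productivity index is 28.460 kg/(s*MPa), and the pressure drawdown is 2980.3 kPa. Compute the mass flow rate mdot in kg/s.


mdot = PI * dP / 1000
mdot = 28.460 * 2980.3 / 1000
mdot = 84.819 kg/s


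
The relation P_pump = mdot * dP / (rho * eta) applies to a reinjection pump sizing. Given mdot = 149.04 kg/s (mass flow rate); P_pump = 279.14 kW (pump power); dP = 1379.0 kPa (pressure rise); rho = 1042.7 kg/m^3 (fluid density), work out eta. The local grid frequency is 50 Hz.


eta = mdot * dP / (rho * P_pump)
eta = 149.04 * 1379.0 / (1042.7 * 279.14)
eta = 0.70613


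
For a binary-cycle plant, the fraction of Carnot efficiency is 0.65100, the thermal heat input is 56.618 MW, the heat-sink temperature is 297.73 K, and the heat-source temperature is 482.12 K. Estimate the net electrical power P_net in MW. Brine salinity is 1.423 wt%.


Step 1: eta = (1 - Tc/Th)*f = (1 - 297.73/482.12)*0.651 = 0.2489793
Step 2: P_net = eta * Q_in = 0.2489793 * 56.618 = 14.097 MW
P_net = 14.097 MW


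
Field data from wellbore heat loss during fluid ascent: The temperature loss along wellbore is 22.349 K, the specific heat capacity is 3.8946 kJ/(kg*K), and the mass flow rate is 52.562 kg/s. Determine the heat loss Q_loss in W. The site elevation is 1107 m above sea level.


Q_loss = mdot * cp * dT
Q_loss = 52.562 * 3.8946 * 22.349
Q_loss = 4575.018 kW
Convert: 4575.018 kW * 1000.0 = 4.5750e+06 W
Q_loss = 4.5750e+06 W


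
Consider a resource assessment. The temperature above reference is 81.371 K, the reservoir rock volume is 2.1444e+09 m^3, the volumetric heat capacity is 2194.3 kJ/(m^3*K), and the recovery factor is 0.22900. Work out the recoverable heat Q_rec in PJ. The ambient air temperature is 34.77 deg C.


Step 1: Q_s = Vr*rhoc*dT/1e12 = 2.1444e+09*2194.3*81.371/1e12 = 382.8877 PJ
Step 2: Q_rec = Q_s * RF = 382.8877 * 0.229 = 87.681 PJ
Q_rec = 87.681 PJ


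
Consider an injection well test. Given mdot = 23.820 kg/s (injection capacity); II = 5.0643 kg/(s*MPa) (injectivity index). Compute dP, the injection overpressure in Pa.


dP = mdot * 1000 / II
dP = 23.820 * 1000 / 5.0643
dP = 4703.513 kPa
Convert: 4703.513 kPa * 1000.0 = 4.7035e+06 Pa
dP = 4.7035e+06 Pa


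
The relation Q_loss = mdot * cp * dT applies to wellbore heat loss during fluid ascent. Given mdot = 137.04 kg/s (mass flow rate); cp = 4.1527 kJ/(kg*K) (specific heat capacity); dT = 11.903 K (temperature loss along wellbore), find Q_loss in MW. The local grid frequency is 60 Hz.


Q_loss = mdot * cp * dT
Q_loss = 137.04 * 4.1527 * 11.903
Q_loss = 6773.831 kW
Convert: 6773.831 kW * 0.001 = 6.7738 MW
Q_loss = 6.7738 MW


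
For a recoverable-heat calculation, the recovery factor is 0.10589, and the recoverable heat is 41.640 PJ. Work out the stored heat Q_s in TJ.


Q_s = Q_rec / RF
Q_s = 41.640 / 0.10589
Q_s = 393.2383 PJ
Convert: 393.2383 PJ * 1000.0 = 3.9324e+05 TJ
Q_s = 3.9324e+05 TJ


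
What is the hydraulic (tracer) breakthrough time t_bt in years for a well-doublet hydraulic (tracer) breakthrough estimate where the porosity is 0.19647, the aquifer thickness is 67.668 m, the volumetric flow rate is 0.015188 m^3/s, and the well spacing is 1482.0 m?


t_bt = pi * hr * phi * L^2 / (3 * Qv) / (365.25*86400)
t_bt = pi * 67.668 * 0.19647 * 1482.0^2 / (3 * 0.015188) / (365.25*86400)
t_bt = 63.797 years


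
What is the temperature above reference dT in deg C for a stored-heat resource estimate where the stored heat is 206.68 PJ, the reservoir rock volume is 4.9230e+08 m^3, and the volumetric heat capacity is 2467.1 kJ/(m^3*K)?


dT = Q_s * 1e12 / (Vr * rhoc)
dT = 206.68 * 1e12 / (4.9230e+08 * 2467.1)
dT = 170.1696 K
Convert (temperature difference, 1 K = 1 deg C): 170.1696 K = 170.1696 deg C
dT = 170.17 deg C
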